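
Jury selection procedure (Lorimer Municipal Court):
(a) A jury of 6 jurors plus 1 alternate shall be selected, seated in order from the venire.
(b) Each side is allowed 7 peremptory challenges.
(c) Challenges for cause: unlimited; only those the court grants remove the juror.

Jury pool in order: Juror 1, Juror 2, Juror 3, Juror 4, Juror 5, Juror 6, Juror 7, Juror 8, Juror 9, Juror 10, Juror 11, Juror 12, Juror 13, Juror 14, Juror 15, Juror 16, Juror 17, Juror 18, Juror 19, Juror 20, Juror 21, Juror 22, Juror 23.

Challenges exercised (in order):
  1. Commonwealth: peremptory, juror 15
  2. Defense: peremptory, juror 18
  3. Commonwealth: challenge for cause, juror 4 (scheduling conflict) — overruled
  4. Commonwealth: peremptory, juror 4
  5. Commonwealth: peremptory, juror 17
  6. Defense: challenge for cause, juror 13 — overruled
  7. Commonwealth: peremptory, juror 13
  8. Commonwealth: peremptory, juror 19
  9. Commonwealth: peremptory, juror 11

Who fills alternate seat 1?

8

Removed: #4, #11, #13, #15, #17, #18, #19.
Filling seats in venire order through position 7: #1, #2, #3, #5, #6, #7, #8.
So alternate 1 is #8.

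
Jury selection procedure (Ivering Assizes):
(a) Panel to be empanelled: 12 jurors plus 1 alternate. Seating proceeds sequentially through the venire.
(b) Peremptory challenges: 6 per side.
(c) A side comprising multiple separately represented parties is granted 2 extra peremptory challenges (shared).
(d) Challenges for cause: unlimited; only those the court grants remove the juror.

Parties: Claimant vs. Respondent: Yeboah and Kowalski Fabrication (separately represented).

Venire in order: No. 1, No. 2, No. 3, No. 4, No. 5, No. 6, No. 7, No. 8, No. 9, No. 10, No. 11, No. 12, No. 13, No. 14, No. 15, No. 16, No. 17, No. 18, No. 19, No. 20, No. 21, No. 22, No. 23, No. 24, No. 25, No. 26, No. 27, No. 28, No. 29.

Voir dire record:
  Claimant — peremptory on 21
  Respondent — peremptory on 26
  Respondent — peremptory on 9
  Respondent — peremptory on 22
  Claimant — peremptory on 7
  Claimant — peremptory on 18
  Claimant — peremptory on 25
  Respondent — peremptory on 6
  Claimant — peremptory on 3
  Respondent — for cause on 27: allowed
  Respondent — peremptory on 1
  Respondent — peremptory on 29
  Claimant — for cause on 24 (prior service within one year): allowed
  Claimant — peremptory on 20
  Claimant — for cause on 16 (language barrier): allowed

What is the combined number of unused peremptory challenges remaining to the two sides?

2

Claimant allotment: 6. Respondent allotment: 6 base + 2 multi-party = 8.
Claimant peremptories used: #21, #7, #18, #25, #3, #20 — 6 (for-cause on #24, #16 don't count).
Respondent peremptories used: #26, #9, #22, #6, #1, #29 — 6 (the for-cause on #27 doesn't count).
Remaining: (6 − 6) + (8 − 6) = 2.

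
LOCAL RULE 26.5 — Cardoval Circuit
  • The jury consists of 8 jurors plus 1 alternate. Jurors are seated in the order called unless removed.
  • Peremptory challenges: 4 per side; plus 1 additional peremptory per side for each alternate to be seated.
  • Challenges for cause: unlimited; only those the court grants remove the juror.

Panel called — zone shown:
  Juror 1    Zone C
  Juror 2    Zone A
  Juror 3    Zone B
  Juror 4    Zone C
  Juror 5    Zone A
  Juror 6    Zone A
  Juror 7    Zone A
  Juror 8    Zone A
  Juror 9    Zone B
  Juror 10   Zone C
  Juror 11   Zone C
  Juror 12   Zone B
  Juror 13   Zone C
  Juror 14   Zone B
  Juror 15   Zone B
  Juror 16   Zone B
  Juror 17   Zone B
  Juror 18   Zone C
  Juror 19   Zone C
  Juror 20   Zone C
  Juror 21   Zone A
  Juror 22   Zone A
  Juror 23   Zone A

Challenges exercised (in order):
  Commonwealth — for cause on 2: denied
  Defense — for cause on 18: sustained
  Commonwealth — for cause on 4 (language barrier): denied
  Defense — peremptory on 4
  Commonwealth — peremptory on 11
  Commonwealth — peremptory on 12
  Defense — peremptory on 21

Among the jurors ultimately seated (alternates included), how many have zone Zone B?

Removed: #4, #11, #12, #18, #21.
Seated (9 incl. alternates): #1, #2, #3, #5, #6, #7, #8, #9, #10.
Of those, in Zone B: #3, #9 → 2.

2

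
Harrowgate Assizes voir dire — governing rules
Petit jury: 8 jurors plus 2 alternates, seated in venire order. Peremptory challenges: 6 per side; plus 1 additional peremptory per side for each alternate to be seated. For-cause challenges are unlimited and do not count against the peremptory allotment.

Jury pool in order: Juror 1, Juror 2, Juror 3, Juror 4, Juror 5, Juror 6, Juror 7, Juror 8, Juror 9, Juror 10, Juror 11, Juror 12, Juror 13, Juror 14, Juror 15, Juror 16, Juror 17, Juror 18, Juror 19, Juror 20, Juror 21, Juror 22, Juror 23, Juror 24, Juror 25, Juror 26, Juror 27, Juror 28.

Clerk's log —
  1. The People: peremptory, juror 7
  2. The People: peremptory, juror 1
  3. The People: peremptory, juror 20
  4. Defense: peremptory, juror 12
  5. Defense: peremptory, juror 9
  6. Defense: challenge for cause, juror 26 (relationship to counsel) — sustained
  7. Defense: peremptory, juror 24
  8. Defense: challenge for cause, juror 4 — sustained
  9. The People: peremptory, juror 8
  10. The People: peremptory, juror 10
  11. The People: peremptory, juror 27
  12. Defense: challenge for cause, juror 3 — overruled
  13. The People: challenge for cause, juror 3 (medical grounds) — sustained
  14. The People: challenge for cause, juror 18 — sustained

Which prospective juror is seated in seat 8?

16

Removed: #1, #3, #4, #7, #8, #9, #10, #12, #18, #20, #24, #26, #27.
Filling seats in venire order through position 8: #2, #5, #6, #11, #13, #14, #15, #16.
So seat 8 is #16.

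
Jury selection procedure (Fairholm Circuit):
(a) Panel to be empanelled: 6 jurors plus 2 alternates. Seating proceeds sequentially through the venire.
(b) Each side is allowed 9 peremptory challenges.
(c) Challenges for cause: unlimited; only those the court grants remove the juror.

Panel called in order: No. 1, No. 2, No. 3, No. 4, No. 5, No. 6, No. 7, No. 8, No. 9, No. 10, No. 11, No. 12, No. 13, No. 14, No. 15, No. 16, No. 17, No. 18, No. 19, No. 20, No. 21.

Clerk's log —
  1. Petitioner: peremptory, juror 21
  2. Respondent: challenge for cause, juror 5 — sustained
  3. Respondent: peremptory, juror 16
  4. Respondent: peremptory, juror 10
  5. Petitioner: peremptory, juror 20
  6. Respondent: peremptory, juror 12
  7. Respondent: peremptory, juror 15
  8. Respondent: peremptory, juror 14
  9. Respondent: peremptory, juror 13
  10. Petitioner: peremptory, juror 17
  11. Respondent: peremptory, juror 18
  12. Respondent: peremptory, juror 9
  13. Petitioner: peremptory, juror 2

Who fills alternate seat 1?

Removed: #2, #5, #9, #10, #12, #13, #14, #15, #16, #17, #18, #20, #21.
Seating in order: seats 1–6 → #1, #3, #4, #6, #7, #8; alternates → #11, #19.
So alternate 1 is #11.

11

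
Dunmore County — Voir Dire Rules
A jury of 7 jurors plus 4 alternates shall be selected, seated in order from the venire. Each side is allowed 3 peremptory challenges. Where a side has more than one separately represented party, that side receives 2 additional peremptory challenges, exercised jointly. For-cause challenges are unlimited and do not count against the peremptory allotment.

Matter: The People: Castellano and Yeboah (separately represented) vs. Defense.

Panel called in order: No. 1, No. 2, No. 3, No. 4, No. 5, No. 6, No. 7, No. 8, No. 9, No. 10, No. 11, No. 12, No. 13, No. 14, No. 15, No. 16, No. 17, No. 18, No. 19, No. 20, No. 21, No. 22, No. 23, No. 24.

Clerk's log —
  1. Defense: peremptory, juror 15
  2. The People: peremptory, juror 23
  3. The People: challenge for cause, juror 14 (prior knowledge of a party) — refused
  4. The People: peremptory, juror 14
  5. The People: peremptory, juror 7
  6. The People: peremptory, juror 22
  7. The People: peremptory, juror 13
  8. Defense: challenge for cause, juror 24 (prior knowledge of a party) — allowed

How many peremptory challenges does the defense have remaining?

2

Defense allotment: 3.
Defense peremptories used: #15 — 1 (the for-cause on #24 doesn't count).
Remaining: 3 − 1 = 2.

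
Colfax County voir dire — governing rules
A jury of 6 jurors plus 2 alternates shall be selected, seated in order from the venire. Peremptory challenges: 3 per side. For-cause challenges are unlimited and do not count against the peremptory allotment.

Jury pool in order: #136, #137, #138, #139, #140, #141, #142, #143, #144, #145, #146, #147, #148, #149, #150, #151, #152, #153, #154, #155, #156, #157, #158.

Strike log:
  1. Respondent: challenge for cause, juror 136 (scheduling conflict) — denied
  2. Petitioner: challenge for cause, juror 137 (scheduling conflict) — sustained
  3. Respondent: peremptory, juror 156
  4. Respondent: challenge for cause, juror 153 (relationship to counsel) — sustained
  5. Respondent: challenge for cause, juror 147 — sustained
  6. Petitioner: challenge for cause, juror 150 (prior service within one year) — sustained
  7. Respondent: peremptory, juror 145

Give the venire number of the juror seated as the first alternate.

143

Removed: #137, #145, #147, #150, #153, #156. (#136 stays — for-cause denied.)
Seating in order: seats 1–6 → #136, #138, #139, #140, #141, #142; alternates → #143, #144.
So alternate 1 is #143.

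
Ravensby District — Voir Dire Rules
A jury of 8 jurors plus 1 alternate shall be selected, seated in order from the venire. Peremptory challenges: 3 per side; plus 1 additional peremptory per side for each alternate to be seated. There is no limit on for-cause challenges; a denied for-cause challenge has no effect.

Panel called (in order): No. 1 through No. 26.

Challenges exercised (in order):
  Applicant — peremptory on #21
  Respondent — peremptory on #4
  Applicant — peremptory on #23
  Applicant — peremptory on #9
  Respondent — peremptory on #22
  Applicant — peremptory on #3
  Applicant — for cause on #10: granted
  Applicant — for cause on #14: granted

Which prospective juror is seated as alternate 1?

13

Removed: #3, #4, #9, #10, #14, #21, #22, #23.
Seating in order: seats 1–8 → #1, #2, #5, #6, #7, #8, #11, #12; alternates → #13.
So alternate 1 is #13.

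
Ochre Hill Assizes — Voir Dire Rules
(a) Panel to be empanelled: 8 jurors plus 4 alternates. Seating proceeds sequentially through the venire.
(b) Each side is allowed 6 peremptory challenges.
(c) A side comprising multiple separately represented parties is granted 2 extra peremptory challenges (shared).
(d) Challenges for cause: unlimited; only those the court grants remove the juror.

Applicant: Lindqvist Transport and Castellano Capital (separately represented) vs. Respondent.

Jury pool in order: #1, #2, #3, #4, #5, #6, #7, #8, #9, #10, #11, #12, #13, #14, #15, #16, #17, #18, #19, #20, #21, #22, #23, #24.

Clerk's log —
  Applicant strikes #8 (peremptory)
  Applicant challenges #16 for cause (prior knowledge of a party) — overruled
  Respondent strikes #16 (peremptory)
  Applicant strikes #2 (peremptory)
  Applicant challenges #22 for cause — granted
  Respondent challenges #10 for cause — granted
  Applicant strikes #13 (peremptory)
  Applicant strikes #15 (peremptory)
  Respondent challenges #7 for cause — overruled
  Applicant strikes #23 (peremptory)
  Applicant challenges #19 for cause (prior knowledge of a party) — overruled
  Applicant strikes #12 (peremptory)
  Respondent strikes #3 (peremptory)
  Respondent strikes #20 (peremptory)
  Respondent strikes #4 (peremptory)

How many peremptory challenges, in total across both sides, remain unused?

4

Applicant allotment: 6 base + 2 multi-party = 8. Respondent allotment: 6.
Applicant peremptories used: #8, #2, #13, #15, #23, #12 — 6 (for-cause on #16, #22, #19 don't count).
Respondent peremptories used: #16, #3, #20, #4 — 4 (for-cause on #10, #7 don't count).
Remaining: (8 − 6) + (6 − 4) = 4.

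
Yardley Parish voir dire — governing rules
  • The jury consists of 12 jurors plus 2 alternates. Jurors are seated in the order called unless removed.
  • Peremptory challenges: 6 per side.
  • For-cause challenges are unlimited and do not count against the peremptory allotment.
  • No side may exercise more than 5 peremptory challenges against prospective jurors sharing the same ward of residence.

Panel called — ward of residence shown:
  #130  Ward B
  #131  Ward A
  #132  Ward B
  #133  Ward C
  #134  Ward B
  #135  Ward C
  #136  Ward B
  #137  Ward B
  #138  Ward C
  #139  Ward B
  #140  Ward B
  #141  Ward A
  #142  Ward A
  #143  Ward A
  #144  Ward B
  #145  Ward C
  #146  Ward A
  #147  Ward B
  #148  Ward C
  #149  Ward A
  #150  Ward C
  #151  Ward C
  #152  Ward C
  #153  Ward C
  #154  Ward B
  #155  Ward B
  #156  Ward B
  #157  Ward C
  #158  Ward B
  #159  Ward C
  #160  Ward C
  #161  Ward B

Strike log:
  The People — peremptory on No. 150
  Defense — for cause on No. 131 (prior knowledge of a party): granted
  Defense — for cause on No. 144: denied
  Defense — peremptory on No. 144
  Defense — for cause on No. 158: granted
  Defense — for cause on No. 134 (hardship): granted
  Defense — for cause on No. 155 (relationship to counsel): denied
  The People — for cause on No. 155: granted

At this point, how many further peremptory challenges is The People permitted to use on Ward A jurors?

5

The People peremptories so far: #150 — 1 of 6 used, 5 left overall.
Against Ward A: none yet — per-ward cap 5 leaves 5.
Binding limit: min(5, 5) = 5.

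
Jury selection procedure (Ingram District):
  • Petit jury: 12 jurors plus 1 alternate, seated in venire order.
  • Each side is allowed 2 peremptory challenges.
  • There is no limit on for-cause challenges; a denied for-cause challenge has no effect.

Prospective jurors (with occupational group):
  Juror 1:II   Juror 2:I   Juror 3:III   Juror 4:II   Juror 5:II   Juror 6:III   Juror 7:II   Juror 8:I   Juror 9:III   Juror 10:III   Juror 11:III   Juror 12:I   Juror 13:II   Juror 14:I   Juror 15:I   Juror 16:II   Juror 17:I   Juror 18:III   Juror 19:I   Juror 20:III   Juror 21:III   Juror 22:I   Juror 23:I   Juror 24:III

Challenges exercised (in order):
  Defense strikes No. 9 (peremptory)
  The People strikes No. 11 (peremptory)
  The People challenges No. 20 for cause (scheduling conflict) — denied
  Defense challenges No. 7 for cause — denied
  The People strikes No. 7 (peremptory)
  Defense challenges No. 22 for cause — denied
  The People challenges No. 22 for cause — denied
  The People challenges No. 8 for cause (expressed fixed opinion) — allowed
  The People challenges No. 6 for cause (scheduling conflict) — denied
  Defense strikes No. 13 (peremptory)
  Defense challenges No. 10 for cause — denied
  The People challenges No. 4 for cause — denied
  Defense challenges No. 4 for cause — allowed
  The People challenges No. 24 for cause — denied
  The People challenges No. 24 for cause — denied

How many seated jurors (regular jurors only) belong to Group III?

Removed: #4, #7, #8, #9, #11, #13.
Seated jurors 1–12: #1, #2, #3, #5, #6, #10, #12, #14, #15, #16, #17, #18 (alternates #19 not counted).
Of those, in Group III: #3, #6, #10, #18 → 4.

4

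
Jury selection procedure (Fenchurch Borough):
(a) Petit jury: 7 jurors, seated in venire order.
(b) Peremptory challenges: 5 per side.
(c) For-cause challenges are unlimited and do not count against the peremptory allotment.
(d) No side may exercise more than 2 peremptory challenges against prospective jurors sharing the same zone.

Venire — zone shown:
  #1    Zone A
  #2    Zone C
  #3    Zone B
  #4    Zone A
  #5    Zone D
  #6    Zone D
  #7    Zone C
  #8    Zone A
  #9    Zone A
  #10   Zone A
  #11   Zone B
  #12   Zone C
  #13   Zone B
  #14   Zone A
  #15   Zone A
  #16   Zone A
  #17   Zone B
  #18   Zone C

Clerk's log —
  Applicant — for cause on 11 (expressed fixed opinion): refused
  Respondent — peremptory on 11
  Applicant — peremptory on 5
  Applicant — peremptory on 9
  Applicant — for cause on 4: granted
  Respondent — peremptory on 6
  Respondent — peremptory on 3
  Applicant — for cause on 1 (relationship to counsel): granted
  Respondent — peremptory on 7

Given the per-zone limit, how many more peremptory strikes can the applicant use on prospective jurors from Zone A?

Applicant peremptories so far: #5, #9 — 2 of 5 used, 3 left overall.
Against Zone A: #9 — 1 used; per-zone cap 2 leaves 1.
Binding limit: min(3, 1) = 1.

1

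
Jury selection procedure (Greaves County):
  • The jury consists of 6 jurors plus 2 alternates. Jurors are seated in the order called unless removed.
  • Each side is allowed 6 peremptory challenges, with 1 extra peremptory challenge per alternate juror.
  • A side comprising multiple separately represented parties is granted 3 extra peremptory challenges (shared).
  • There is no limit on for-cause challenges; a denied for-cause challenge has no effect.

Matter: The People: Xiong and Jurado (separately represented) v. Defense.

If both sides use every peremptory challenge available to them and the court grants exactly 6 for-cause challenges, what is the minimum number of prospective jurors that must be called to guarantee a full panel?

33

Seats to fill: 6 + 2 alternates = 8.
Peremptories — The People: 6 + 1×2 + 3 = 11; Defense: 6 + 1×2 = 8; total 19.
For-cause removals: 6.
Minimum venire: 8 + 19 + 6 = 33.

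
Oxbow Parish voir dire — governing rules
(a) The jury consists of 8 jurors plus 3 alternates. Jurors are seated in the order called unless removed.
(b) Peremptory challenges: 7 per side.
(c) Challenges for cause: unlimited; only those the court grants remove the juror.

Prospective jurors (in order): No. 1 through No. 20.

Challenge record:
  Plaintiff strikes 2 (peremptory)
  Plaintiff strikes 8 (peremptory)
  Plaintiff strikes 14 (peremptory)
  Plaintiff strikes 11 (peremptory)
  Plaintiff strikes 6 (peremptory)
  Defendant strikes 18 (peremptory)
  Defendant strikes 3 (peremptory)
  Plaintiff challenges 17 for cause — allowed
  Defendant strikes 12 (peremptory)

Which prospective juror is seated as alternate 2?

19

Removed: #2, #3, #6, #8, #11, #12, #14, #17, #18.
Filling seats in venire order through position 10: #1, #4, #5, #7, #9, #10, #13, #15, #16, #19.
So alternate 2 is #19.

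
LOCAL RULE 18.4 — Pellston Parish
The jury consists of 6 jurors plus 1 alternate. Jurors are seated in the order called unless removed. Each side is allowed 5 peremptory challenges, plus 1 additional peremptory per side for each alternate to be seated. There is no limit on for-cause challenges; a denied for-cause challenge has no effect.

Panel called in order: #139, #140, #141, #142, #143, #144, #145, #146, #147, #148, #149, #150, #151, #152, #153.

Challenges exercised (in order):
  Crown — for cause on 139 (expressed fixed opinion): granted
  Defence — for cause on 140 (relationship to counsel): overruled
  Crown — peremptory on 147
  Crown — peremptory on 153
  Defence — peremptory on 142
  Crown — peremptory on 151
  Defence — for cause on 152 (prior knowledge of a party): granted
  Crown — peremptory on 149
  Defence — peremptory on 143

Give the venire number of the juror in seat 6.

Removed: #139, #142, #143, #147, #149, #151, #152, #153. (#140 stays — for-cause denied.)
Seating in order: seats 1–6 → #140, #141, #144, #145, #146, #148; alternates → #150.
So seat 6 is #148.

148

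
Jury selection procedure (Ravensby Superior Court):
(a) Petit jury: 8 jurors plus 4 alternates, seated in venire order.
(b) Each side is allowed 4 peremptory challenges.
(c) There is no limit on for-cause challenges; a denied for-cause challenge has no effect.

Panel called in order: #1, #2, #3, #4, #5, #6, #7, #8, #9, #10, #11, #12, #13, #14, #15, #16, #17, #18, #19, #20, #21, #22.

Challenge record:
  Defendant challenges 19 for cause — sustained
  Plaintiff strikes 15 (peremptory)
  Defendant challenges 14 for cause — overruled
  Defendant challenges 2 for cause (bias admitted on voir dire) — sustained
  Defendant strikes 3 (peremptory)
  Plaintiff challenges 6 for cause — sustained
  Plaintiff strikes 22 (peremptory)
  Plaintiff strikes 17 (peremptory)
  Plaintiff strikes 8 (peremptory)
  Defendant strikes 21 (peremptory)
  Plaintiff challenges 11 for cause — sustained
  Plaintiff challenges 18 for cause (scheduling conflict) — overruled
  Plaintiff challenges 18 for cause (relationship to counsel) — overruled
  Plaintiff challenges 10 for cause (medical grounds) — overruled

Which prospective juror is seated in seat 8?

Removed: #2, #3, #6, #8, #11, #15, #17, #19, #21, #22. (#10, #14, #18 stay — for-cause denied.)
Seating in order: seats 1–8 → #1, #4, #5, #7, #9, #10, #12, #13; alternates → #14, #16, #18, #20.
So seat 8 is #13.

13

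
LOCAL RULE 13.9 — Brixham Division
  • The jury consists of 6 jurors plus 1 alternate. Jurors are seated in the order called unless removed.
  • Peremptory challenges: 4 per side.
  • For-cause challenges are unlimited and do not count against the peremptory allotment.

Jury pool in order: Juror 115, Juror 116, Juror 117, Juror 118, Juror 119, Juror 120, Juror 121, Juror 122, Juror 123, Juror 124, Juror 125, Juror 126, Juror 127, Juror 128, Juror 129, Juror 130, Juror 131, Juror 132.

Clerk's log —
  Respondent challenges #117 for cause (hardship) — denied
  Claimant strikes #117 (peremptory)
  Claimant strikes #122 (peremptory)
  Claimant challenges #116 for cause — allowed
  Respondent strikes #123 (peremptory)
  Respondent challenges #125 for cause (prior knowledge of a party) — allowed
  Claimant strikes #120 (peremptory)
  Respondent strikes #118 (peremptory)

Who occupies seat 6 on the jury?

127

Removed: #116, #117, #118, #120, #122, #123, #125.
Seating in order: seats 1–6 → #115, #119, #121, #124, #126, #127; alternates → #128.
So seat 6 is #127.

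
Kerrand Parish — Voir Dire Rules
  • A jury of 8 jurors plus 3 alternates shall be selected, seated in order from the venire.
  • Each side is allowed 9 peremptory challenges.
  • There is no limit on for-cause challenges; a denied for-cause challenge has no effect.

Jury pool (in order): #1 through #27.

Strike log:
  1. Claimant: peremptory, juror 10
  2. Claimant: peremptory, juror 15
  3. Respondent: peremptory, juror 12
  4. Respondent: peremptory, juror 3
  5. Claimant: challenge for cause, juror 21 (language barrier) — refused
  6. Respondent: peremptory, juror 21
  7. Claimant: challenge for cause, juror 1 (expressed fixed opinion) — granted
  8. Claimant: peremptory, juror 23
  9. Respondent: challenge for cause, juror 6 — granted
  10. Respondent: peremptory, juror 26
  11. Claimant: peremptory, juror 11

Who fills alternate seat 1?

Removed: #1, #3, #6, #10, #11, #12, #15, #21, #23, #26.
Seating in order: seats 1–8 → #2, #4, #5, #7, #8, #9, #13, #14; alternates → #16, #17, #18.
So alternate 1 is #16.

16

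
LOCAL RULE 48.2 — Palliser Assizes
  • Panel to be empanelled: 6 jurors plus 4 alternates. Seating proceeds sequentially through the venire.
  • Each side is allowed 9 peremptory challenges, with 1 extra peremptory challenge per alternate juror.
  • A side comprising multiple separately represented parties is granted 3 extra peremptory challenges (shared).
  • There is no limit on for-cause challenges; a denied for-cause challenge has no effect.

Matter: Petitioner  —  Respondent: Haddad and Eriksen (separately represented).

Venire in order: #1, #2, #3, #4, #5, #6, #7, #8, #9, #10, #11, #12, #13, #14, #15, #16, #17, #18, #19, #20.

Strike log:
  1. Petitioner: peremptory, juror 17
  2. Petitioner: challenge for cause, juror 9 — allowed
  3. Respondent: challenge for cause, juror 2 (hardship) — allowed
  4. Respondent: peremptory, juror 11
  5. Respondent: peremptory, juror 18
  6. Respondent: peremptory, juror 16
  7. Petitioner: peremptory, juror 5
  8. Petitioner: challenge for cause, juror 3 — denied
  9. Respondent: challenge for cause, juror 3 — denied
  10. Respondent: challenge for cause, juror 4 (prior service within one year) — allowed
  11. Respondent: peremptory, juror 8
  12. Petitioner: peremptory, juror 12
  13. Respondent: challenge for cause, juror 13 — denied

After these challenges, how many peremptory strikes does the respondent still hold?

Respondent allotment: 9 base + 1 × 4 alternates + 3 multi-party = 16.
Respondent peremptories used: #11, #18, #16, #8 — 4 (for-cause on #2, #3, #4, #13 don't count).
Remaining: 16 − 4 = 12.

12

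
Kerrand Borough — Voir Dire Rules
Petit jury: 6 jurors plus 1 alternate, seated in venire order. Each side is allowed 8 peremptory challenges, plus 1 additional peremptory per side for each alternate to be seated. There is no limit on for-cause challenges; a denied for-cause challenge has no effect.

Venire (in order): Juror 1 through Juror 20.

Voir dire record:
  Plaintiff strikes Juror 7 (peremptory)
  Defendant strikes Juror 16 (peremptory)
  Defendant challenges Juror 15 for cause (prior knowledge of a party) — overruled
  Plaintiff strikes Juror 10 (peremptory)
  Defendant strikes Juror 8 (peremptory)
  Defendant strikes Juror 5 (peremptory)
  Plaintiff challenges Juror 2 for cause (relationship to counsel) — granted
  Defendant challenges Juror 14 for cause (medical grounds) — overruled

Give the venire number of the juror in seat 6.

11

Removed: #2, #5, #7, #8, #10, #16. (#14, #15 stay — for-cause denied.)
Seating in order: seats 1–6 → #1, #3, #4, #6, #9, #11; alternates → #12.
So seat 6 is #11.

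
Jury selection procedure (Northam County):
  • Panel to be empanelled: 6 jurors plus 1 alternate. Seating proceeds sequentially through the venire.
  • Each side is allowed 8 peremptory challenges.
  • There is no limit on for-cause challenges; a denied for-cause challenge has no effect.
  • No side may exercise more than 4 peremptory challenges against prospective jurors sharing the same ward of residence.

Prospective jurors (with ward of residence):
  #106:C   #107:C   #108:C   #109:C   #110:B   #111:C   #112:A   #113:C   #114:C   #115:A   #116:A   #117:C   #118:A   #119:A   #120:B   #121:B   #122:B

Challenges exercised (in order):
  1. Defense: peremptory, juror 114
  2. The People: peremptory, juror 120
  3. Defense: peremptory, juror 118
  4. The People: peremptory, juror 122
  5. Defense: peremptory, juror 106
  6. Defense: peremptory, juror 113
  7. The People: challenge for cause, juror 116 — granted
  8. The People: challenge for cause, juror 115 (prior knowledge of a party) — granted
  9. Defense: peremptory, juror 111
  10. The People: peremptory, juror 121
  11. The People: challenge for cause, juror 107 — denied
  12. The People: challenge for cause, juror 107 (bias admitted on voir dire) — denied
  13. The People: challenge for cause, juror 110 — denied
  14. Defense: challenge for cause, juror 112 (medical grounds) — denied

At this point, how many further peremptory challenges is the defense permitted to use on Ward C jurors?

0

Defense peremptories so far: #114, #118, #106, #113, #111 — 5 of 8 used, 3 left overall.
Against Ward C: #114, #106, #113, #111 — 4 used; per-ward cap 4 leaves 0.
Binding limit: min(3, 0) = 0.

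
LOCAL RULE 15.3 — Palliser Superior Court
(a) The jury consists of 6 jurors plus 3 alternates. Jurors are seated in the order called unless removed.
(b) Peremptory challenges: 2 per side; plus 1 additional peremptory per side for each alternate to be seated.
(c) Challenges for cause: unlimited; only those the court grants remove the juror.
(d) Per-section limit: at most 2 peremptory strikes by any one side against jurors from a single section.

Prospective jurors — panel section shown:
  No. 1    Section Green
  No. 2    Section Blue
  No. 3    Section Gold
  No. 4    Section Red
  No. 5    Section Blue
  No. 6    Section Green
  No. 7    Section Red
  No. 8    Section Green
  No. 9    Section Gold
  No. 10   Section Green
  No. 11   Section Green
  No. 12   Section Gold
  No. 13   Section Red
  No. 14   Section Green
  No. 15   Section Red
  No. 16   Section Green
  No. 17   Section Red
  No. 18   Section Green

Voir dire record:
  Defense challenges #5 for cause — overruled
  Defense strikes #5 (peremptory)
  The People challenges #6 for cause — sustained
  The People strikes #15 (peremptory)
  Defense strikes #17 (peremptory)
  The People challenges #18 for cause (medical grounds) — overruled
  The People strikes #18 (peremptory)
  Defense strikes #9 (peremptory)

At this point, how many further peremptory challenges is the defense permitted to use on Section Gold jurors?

1

Defense peremptories so far: #5, #17, #9 — 3 of 5 used, 2 left overall.
Against Section Gold: #9 — 1 used; per-section cap 2 leaves 1.
Binding limit: min(2, 1) = 1.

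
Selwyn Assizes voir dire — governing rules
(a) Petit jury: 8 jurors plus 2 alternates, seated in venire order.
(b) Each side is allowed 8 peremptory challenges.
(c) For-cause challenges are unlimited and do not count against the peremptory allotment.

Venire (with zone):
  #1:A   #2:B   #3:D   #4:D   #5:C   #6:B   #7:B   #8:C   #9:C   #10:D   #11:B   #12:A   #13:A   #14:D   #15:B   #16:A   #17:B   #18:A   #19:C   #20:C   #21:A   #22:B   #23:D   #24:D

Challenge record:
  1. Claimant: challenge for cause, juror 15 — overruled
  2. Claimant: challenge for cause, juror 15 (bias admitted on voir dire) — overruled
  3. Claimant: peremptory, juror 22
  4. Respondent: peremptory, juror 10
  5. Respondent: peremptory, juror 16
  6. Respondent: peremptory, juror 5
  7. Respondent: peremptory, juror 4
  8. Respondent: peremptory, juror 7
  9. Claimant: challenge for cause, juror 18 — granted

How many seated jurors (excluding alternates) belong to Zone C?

Removed: #4, #5, #7, #10, #16, #18, #22.
Seated jurors 1–8: #1, #2, #3, #6, #8, #9, #11, #12 (alternates #13, #14 not counted).
Of those, in Zone C: #8, #9 → 2.

2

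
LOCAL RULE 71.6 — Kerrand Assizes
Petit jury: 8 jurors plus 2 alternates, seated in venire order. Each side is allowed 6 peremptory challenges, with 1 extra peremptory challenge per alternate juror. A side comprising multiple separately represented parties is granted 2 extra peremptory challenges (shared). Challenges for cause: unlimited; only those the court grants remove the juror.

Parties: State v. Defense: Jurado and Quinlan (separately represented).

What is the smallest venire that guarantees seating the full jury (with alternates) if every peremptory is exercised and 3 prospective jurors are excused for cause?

31

Seats to fill: 8 + 2 alternates = 10.
Peremptories — State: 6 + 1×2 = 8; Defense: 6 + 1×2 + 2 = 10; total 18.
For-cause removals: 3.
Minimum venire: 10 + 18 + 3 = 31.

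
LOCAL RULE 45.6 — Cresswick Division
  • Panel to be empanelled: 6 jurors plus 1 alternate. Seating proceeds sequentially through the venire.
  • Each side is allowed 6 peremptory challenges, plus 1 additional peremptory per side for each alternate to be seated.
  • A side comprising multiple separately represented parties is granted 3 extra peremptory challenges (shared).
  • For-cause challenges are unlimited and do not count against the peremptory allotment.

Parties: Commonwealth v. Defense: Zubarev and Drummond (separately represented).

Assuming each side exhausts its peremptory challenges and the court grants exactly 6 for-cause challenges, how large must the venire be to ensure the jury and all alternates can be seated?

Seats to fill: 6 + 1 alternates = 7.
Peremptories — Commonwealth: 6 + 1×1 = 7; Defense: 6 + 1×1 + 3 = 10; total 17.
For-cause removals: 6.
Minimum venire: 7 + 17 + 6 = 30.

30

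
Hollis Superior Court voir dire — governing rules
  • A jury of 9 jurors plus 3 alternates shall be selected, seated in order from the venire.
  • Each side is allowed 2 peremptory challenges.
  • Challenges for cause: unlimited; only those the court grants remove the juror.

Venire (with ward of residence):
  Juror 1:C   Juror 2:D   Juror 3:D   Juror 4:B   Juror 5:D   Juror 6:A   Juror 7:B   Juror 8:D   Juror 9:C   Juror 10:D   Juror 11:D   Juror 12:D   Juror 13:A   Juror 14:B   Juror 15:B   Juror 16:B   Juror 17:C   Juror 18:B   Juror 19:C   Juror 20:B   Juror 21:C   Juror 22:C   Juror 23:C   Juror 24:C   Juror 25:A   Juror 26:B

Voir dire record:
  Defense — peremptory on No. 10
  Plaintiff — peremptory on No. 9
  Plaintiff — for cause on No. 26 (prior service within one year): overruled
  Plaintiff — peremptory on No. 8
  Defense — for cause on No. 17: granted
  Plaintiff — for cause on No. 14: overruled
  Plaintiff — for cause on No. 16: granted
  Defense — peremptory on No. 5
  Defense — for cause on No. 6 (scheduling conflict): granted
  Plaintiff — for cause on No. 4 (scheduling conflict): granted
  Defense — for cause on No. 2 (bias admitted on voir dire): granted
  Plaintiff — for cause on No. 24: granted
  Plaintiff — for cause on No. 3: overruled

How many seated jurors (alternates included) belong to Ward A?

Removed: #2, #4, #5, #6, #8, #9, #10, #16, #17, #24.
Seated (12 incl. alternates): #1, #3, #7, #11, #12, #13, #14, #15, #18, #19, #20, #21.
Of those, in Ward A: #13 → 1.

1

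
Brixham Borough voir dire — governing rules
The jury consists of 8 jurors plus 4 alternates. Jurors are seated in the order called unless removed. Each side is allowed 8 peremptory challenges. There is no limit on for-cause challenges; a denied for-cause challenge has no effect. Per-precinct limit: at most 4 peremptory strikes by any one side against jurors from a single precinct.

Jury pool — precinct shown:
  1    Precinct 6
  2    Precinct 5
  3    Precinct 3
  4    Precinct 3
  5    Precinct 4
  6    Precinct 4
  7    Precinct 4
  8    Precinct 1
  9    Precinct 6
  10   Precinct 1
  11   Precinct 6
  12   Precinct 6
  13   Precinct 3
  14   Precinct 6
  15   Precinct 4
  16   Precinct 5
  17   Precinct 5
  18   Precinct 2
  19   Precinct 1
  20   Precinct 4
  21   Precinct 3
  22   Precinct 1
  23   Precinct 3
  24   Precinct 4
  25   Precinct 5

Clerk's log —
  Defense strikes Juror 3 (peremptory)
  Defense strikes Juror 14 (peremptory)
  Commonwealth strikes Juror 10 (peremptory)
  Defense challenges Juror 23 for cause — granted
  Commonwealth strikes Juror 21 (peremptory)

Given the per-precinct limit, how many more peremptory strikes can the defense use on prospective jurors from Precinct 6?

Defense peremptories so far: #3, #14 — 2 of 8 used, 6 left overall.
Against Precinct 6: #14 — 1 used; per-precinct cap 4 leaves 3.
Binding limit: min(6, 3) = 3.

3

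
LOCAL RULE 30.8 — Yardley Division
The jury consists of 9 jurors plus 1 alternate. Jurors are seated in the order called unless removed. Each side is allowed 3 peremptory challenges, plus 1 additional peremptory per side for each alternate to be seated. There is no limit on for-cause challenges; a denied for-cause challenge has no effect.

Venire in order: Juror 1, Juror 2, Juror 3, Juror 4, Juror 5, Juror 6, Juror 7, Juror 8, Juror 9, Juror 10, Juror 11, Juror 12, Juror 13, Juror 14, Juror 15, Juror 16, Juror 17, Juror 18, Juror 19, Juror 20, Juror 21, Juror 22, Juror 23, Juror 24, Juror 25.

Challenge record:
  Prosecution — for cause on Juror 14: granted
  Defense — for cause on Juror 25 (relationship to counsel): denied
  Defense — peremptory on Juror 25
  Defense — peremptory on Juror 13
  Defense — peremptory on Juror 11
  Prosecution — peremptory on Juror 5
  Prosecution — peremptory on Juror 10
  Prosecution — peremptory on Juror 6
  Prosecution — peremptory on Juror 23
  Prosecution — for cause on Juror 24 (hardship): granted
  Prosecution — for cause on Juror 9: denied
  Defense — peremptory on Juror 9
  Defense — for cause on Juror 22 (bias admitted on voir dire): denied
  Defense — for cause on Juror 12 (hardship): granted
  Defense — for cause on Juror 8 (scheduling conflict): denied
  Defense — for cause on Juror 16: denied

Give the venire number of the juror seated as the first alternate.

18

Removed: #5, #6, #9, #10, #11, #12, #13, #14, #23, #24, #25. (#8, #16, #22 stay — for-cause denied.)
Seating in order: seats 1–9 → #1, #2, #3, #4, #7, #8, #15, #16, #17; alternates → #18.
So alternate 1 is #18.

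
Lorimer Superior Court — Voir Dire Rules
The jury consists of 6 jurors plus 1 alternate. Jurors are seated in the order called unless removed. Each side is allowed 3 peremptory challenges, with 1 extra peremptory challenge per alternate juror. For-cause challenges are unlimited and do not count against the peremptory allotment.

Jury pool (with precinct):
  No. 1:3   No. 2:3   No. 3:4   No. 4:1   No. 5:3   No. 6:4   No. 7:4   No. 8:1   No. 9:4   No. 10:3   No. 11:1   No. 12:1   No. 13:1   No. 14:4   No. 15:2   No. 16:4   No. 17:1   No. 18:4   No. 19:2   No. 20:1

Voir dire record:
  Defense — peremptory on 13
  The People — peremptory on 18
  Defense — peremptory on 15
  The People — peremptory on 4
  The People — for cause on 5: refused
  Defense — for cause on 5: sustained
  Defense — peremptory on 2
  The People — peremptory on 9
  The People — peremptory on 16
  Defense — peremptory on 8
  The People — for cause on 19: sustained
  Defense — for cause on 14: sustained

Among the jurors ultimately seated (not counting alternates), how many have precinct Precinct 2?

0

Removed: #2, #4, #5, #8, #9, #13, #14, #15, #16, #18, #19.
Seated jurors 1–6: #1, #3, #6, #7, #10, #11 (alternates #12 not counted).
None of those are in Precinct 2 → 0.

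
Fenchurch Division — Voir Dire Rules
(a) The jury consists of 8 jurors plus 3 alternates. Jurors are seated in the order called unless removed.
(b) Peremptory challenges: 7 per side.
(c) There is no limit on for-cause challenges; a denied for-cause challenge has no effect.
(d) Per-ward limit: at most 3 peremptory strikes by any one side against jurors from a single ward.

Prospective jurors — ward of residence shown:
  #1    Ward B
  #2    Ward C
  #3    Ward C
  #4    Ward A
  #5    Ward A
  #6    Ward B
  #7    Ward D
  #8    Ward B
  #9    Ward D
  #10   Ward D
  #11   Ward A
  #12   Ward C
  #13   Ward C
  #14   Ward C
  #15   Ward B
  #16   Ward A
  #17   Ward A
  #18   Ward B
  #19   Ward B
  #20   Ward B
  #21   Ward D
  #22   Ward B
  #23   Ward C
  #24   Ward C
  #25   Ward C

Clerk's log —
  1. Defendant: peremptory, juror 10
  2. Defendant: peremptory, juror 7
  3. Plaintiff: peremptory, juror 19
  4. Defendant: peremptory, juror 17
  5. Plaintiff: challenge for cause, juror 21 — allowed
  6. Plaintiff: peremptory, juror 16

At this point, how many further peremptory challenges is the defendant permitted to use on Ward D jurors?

1

Defendant peremptories so far: #10, #7, #17 — 3 of 7 used, 4 left overall.
Against Ward D: #10, #7 — 2 used; per-ward cap 3 leaves 1.
Binding limit: min(4, 1) = 1.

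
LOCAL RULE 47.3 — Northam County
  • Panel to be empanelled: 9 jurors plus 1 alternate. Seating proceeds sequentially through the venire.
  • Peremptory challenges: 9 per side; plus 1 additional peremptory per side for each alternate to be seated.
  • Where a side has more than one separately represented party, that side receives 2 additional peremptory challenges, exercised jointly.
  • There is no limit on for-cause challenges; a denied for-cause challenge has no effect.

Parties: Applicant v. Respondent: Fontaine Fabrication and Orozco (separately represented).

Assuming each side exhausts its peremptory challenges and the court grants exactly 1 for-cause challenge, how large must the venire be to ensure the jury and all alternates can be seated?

Seats to fill: 9 + 1 alternates = 10.
Peremptories — Applicant: 9 + 1×1 = 10; Respondent: 9 + 1×1 + 2 = 12; total 22.
For-cause removals: 1.
Minimum venire: 10 + 22 + 1 = 33.

33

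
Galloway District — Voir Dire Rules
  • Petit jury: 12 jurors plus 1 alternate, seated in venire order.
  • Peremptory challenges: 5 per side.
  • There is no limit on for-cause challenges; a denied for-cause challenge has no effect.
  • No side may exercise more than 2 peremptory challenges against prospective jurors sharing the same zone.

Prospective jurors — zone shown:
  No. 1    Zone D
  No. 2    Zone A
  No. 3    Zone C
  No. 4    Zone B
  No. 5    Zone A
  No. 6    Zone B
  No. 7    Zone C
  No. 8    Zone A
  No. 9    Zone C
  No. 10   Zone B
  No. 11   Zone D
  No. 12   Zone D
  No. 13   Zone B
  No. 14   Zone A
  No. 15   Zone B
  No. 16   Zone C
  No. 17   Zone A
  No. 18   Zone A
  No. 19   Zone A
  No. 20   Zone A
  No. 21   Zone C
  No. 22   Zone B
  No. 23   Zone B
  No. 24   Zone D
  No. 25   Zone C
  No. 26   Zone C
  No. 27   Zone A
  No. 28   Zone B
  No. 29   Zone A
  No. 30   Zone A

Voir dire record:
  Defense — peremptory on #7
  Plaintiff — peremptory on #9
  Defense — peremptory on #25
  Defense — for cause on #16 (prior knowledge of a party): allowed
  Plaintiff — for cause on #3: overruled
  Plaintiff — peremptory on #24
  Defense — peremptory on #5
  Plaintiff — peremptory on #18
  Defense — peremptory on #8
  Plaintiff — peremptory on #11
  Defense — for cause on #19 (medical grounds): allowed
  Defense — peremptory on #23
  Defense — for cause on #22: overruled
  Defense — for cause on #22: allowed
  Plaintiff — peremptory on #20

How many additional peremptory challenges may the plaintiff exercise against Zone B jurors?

0

Plaintiff peremptories so far: #9, #24, #18, #11, #20 — 5 of 5 used, 0 left overall.
Against Zone B: none yet — per-zone cap 2 leaves 2.
Binding limit: min(0, 2) = 0.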